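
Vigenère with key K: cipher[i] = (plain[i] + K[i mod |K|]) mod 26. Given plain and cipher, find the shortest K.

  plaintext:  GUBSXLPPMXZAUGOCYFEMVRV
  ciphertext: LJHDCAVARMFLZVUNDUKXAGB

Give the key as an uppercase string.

  i= 0: L-G =  5 → F
  i= 1: J-U = 15 → P
  i= 2: H-B =  6 → G
  i= 3: D-S = 11 → L
  i= 4: C-X =  5 → F
  i= 5: A-L = 15 → P
  i= 6: V-P =  6 → G
  i= 7: A-P = 11 → L
  i= 8: R-M =  5 → F
  i= 9: M-X = 15 → P
  i=10: F-Z =  6 → G
  i=11: L-A = 11 → L
  i=12: Z-U =  5 → F
  i=13: V-G = 15 → P
  i=14: U-O =  6 → G
  i=15: N-C = 11 → L
  i=16: D-Y =  5 → F
  i=17: U-F = 15 → P
  i=18: K-E =  6 → G
  i=19: X-M = 11 → L
  i=20: A-V =  5 → F
  i=21: G-R = 15 → P
  i=22: B-V =  6 → G
  shifts repeat with period 4: FPGL

FPGL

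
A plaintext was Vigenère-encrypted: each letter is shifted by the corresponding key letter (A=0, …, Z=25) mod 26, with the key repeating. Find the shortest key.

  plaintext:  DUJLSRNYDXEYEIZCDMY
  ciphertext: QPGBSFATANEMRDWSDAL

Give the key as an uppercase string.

  i= 0: Q-D = 13 → N
  i= 1: P-U = 21 → V
  i= 2: G-J = 23 → X
  i= 3: B-L = 16 → Q
  i= 4: S-S =  0 → A
  i= 5: F-R = 14 → O
  i= 6: A-N = 13 → N
  i= 7: T-Y = 21 → V
  i= 8: A-D = 23 → X
  i= 9: N-X = 16 → Q
  i=10: E-E =  0 → A
  i=11: M-Y = 14 → O
  i=12: R-E = 13 → N
  i=13: D-I = 21 → V
  i=14: W-Z = 23 → X
  i=15: S-C = 16 → Q
  i=16: D-D =  0 → A
  i=17: A-M = 14 → O
  i=18: L-Y = 13 → N
  shifts repeat with period 6: NVXQAO

NVXQAO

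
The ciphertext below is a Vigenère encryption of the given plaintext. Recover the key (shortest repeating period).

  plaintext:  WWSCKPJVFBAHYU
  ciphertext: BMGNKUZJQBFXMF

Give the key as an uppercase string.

  i= 0: B-W =  5 → F
  i= 1: M-W = 16 → Q
  i= 2: G-S = 14 → O
  i= 3: N-C = 11 → L
  i= 4: K-K =  0 → A
  i= 5: U-P =  5 → F
  i= 6: Z-J = 16 → Q
  i= 7: J-V = 14 → O
  i= 8: Q-F = 11 → L
  i= 9: B-B =  0 → A
  i=10: F-A =  5 → F
  i=11: X-H = 16 → Q
  i=12: M-Y = 14 → O
  i=13: F-U = 11 → L
  shifts repeat with period 5: FQOLA

FQOLA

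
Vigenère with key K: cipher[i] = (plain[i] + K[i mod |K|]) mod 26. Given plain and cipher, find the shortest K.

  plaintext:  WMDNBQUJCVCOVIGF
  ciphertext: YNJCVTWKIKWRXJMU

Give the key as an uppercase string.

  i= 0: Y-W =  2 → C
  i= 1: N-M =  1 → B
  i= 2: J-D =  6 → G
  i= 3: C-N = 15 → P
  i= 4: V-B = 20 → U
  i= 5: T-Q =  3 → D
  i= 6: W-U =  2 → C
  i= 7: K-J =  1 → B
  i= 8: I-C =  6 → G
  i= 9: K-V = 15 → P
  i=10: W-C = 20 → U
  i=11: R-O =  3 → D
  i=12: X-V =  2 → C
  i=13: J-I =  1 → B
  i=14: M-G =  6 → G
  i=15: U-F = 15 → P
  shifts repeat with period 6: CBGPUD

CBGPUD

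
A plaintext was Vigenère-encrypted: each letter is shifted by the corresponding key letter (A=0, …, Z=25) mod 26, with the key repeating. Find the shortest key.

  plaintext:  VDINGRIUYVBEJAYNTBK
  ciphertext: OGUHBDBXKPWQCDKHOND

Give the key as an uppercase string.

TDMUVM

  i= 0: O-V = 19 → T
  i= 1: G-D =  3 → D
  i= 2: U-I = 12 → M
  i= 3: H-N = 20 → U
  i= 4: B-G = 21 → V
  i= 5: D-R = 12 → M
  i= 6: B-I = 19 → T
  i= 7: X-U =  3 → D
  i= 8: K-Y = 12 → M
  i= 9: P-V = 20 → U
  i=10: W-B = 21 → V
  i=11: Q-E = 12 → M
  i=12: C-J = 19 → T
  i=13: D-A =  3 → D
  i=14: K-Y = 12 → M
  i=15: H-N = 20 → U
  i=16: O-T = 21 → V
  i=17: N-B = 12 → M
  i=18: D-K = 19 → T
  shifts repeat with period 6: TDMUVM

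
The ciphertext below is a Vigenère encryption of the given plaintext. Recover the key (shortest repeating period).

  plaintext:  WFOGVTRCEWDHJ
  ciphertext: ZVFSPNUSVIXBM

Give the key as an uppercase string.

  i= 0: Z-W =  3 → D
  i= 1: V-F = 16 → Q
  i= 2: F-O = 17 → R
  i= 3: S-G = 12 → M
  i= 4: P-V = 20 → U
  i= 5: N-T = 20 → U
  i= 6: U-R =  3 → D
  i= 7: S-C = 16 → Q
  i= 8: V-E = 17 → R
  i= 9: I-W = 12 → M
  i=10: X-D = 20 → U
  i=11: B-H = 20 → U
  i=12: M-J =  3 → D
  shifts repeat with period 6: DQRMUU

DQRMUU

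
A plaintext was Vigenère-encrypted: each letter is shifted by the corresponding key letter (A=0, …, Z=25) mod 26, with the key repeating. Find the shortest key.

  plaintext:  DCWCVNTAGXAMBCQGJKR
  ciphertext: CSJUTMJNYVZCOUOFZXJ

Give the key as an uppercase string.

ZQNSY

  i= 0: C-D = 25 → Z
  i= 1: S-C = 16 → Q
  i= 2: J-W = 13 → N
  i= 3: U-C = 18 → S
  i= 4: T-V = 24 → Y
  i= 5: M-N = 25 → Z
  i= 6: J-T = 16 → Q
  i= 7: N-A = 13 → N
  i= 8: Y-G = 18 → S
  i= 9: V-X = 24 → Y
  i=10: Z-A = 25 → Z
  i=11: C-M = 16 → Q
  i=12: O-B = 13 → N
  i=13: U-C = 18 → S
  i=14: O-Q = 24 → Y
  i=15: F-G = 25 → Z
  i=16: Z-J = 16 → Q
  i=17: X-K = 13 → N
  i=18: J-R = 18 → S
  shifts repeat with period 5: ZQNSY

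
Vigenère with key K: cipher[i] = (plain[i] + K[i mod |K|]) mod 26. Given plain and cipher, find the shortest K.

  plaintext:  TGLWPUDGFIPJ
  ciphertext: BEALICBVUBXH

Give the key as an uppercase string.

  i= 0: B-T =  8 → I
  i= 1: E-G = 24 → Y
  i= 2: A-L = 15 → P
  i= 3: L-W = 15 → P
  i= 4: I-P = 19 → T
  i= 5: C-U =  8 → I
  i= 6: B-D = 24 → Y
  i= 7: V-G = 15 → P
  i= 8: U-F = 15 → P
  i= 9: B-I = 19 → T
  i=10: X-P =  8 → I
  i=11: H-J = 24 → Y
  shifts repeat with period 5: IYPPT

IYPPT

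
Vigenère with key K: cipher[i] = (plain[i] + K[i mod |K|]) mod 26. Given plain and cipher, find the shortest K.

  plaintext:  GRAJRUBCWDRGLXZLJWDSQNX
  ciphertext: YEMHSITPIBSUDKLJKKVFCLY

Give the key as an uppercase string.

SNMYBO

  i= 0: Y-G = 18 → S
  i= 1: E-R = 13 → N
  i= 2: M-A = 12 → M
  i= 3: H-J = 24 → Y
  i= 4: S-R =  1 → B
  i= 5: I-U = 14 → O
  i= 6: T-B = 18 → S
  i= 7: P-C = 13 → N
  i= 8: I-W = 12 → M
  i= 9: B-D = 24 → Y
  i=10: S-R =  1 → B
  i=11: U-G = 14 → O
  i=12: D-L = 18 → S
  i=13: K-X = 13 → N
  i=14: L-Z = 12 → M
  i=15: J-L = 24 → Y
  i=16: K-J =  1 → B
  i=17: K-W = 14 → O
  i=18: V-D = 18 → S
  i=19: F-S = 13 → N
  i=20: C-Q = 12 → M
  i=21: L-N = 24 → Y
  i=22: Y-X =  1 → B
  shifts repeat with period 6: SNMYBO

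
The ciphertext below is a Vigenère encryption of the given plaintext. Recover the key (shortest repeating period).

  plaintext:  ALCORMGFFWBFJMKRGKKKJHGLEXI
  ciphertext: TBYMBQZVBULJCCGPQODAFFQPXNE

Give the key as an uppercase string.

  i= 0: T-A = 19 → T
  i= 1: B-L = 16 → Q
  i= 2: Y-C = 22 → W
  i= 3: M-O = 24 → Y
  i= 4: B-R = 10 → K
  i= 5: Q-M =  4 → E
  i= 6: Z-G = 19 → T
  i= 7: V-F = 16 → Q
  i= 8: B-F = 22 → W
  i= 9: U-W = 24 → Y
  i=10: L-B = 10 → K
  i=11: J-F =  4 → E
  i=12: C-J = 19 → T
  i=13: C-M = 16 → Q
  i=14: G-K = 22 → W
  i=15: P-R = 24 → Y
  i=16: Q-G = 10 → K
  i=17: O-K =  4 → E
  i=18: D-K = 19 → T
  i=19: A-K = 16 → Q
  i=20: F-J = 22 → W
  i=21: F-H = 24 → Y
  i=22: Q-G = 10 → K
  i=23: P-L =  4 → E
  i=24: X-E = 19 → T
  i=25: N-X = 16 → Q
  i=26: E-I = 22 → W
  shifts repeat with period 6: TQWYKE

TQWYKE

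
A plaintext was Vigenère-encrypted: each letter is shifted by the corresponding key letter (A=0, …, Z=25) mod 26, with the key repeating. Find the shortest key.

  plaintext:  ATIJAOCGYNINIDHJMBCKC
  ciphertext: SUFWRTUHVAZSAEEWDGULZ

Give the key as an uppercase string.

  i= 0: S-A = 18 → S
  i= 1: U-T =  1 → B
  i= 2: F-I = 23 → X
  i= 3: W-J = 13 → N
  i= 4: R-A = 17 → R
  i= 5: T-O =  5 → F
  i= 6: U-C = 18 → S
  i= 7: H-G =  1 → B
  i= 8: V-Y = 23 → X
  i= 9: A-N = 13 → N
  i=10: Z-I = 17 → R
  i=11: S-N =  5 → F
  i=12: A-I = 18 → S
  i=13: E-D =  1 → B
  i=14: E-H = 23 → X
  i=15: W-J = 13 → N
  i=16: D-M = 17 → R
  i=17: G-B =  5 → F
  i=18: U-C = 18 → S
  i=19: L-K =  1 → B
  i=20: Z-C = 23 → X
  shifts repeat with period 6: SBXNRF

SBXNRF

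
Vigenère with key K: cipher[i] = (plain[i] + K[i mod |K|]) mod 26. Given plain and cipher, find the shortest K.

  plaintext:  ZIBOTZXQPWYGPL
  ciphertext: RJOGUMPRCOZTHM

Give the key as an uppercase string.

  i= 0: R-Z = 18 → S
  i= 1: J-I =  1 → B
  i= 2: O-B = 13 → N
  i= 3: G-O = 18 → S
  i= 4: U-T =  1 → B
  i= 5: M-Z = 13 → N
  i= 6: P-X = 18 → S
  i= 7: R-Q =  1 → B
  i= 8: C-P = 13 → N
  i= 9: O-W = 18 → S
  i=10: Z-Y =  1 → B
  i=11: T-G = 13 → N
  i=12: H-P = 18 → S
  i=13: M-L =  1 → B
  shifts repeat with period 3: SBN

SBN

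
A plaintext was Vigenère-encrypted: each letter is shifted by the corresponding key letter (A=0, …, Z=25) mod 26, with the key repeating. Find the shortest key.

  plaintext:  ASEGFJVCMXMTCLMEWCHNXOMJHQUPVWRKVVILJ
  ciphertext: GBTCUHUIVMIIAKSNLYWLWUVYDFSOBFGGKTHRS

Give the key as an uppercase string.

  i= 0: G-A =  6 → G
  i= 1: B-S =  9 → J
  i= 2: T-E = 15 → P
  i= 3: C-G = 22 → W
  i= 4: U-F = 15 → P
  i= 5: H-J = 24 → Y
  i= 6: U-V = 25 → Z
  i= 7: I-C =  6 → G
  i= 8: V-M =  9 → J
  i= 9: M-X = 15 → P
  i=10: I-M = 22 → W
  i=11: I-T = 15 → P
  i=12: A-C = 24 → Y
  i=13: K-L = 25 → Z
  i=14: S-M =  6 → G
  i=15: N-E =  9 → J
  i=16: L-W = 15 → P
  i=17: Y-C = 22 → W
  i=18: W-H = 15 → P
  i=19: L-N = 24 → Y
  i=20: W-X = 25 → Z
  i=21: U-O =  6 → G
  i=22: V-M =  9 → J
  i=23: Y-J = 15 → P
  i=24: D-H = 22 → W
  i=25: F-Q = 15 → P
  i=26: S-U = 24 → Y
  i=27: O-P = 25 → Z
  i=28: B-V =  6 → G
  i=29: F-W =  9 → J
  i=30: G-R = 15 → P
  i=31: G-K = 22 → W
  i=32: K-V = 15 → P
  i=33: T-V = 24 → Y
  i=34: H-I = 25 → Z
  i=35: R-L =  6 → G
  i=36: S-J =  9 → J
  shifts repeat with period 7: GJPWPYZ

GJPWPYZ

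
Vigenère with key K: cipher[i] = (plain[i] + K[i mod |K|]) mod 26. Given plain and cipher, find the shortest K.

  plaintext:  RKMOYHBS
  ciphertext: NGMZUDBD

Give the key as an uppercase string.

  i= 0: N-R = 22 → W
  i= 1: G-K = 22 → W
  i= 2: M-M =  0 → A
  i= 3: Z-O = 11 → L
  i= 4: U-Y = 22 → W
  i= 5: D-H = 22 → W
  i= 6: B-B =  0 → A
  i= 7: D-S = 11 → L
  shifts repeat with period 4: WWAL

WWAL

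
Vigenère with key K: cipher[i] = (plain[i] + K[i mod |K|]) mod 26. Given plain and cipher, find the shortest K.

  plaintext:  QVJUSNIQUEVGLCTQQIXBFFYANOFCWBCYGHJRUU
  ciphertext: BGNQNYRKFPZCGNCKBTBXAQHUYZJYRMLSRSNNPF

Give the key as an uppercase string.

  i= 0: B-Q = 11 → L
  i= 1: G-V = 11 → L
  i= 2: N-J =  4 → E
  i= 3: Q-U = 22 → W
  i= 4: N-S = 21 → V
  i= 5: Y-N = 11 → L
  i= 6: R-I =  9 → J
  i= 7: K-Q = 20 → U
  i= 8: F-U = 11 → L
  i= 9: P-E = 11 → L
  i=10: Z-V =  4 → E
  i=11: C-G = 22 → W
  i=12: G-L = 21 → V
  i=13: N-C = 11 → L
  i=14: C-T =  9 → J
  i=15: K-Q = 20 → U
  i=16: B-Q = 11 → L
  i=17: T-I = 11 → L
  i=18: B-X =  4 → E
  i=19: X-B = 22 → W
  i=20: A-F = 21 → V
  i=21: Q-F = 11 → L
  i=22: H-Y =  9 → J
  i=23: U-A = 20 → U
  i=24: Y-N = 11 → L
  i=25: Z-O = 11 → L
  i=26: J-F =  4 → E
  i=27: Y-C = 22 → W
  i=28: R-W = 21 → V
  i=29: M-B = 11 → L
  i=30: L-C =  9 → J
  i=31: S-Y = 20 → U
  i=32: R-G = 11 → L
  i=33: S-H = 11 → L
  i=34: N-J =  4 → E
  i=35: N-R = 22 → W
  i=36: P-U = 21 → V
  i=37: F-U = 11 → L
  shifts repeat with period 8: LLEWVLJU

LLEWVLJU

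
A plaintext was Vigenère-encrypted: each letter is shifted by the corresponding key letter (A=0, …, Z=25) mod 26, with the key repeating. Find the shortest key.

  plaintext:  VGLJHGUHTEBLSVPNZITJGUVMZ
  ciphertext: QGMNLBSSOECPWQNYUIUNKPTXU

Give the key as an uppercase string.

VABEEVYL

  i= 0: Q-V = 21 → V
  i= 1: G-G =  0 → A
  i= 2: M-L =  1 → B
  i= 3: N-J =  4 → E
  i= 4: L-H =  4 → E
  i= 5: B-G = 21 → V
  i= 6: S-U = 24 → Y
  i= 7: S-H = 11 → L
  i= 8: O-T = 21 → V
  i= 9: E-E =  0 → A
  i=10: C-B =  1 → B
  i=11: P-L =  4 → E
  i=12: W-S =  4 → E
  i=13: Q-V = 21 → V
  i=14: N-P = 24 → Y
  i=15: Y-N = 11 → L
  i=16: U-Z = 21 → V
  i=17: I-I =  0 → A
  i=18: U-T =  1 → B
  i=19: N-J =  4 → E
  i=20: K-G =  4 → E
  i=21: P-U = 21 → V
  i=22: T-V = 24 → Y
  i=23: X-M = 11 → L
  i=24: U-Z = 21 → V
  shifts repeat with period 8: VABEEVYL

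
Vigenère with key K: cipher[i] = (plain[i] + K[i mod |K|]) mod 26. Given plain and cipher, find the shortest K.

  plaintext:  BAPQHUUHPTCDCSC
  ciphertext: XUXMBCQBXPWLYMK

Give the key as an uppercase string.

WUI

  i= 0: X-B = 22 → W
  i= 1: U-A = 20 → U
  i= 2: X-P =  8 → I
  i= 3: M-Q = 22 → W
  i= 4: B-H = 20 → U
  i= 5: C-U =  8 → I
  i= 6: Q-U = 22 → W
  i= 7: B-H = 20 → U
  i= 8: X-P =  8 → I
  i= 9: P-T = 22 → W
  i=10: W-C = 20 → U
  i=11: L-D =  8 → I
  i=12: Y-C = 22 → W
  i=13: M-S = 20 → U
  i=14: K-C =  8 → I
  shifts repeat with period 3: WUI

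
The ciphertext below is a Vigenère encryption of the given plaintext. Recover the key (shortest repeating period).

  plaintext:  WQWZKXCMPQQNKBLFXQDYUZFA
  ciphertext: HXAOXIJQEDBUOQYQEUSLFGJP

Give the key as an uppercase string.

LHEPN

  i= 0: H-W = 11 → L
  i= 1: X-Q =  7 → H
  i= 2: A-W =  4 → E
  i= 3: O-Z = 15 → P
  i= 4: X-K = 13 → N
  i= 5: I-X = 11 → L
  i= 6: J-C =  7 → H
  i= 7: Q-M =  4 → E
  i= 8: E-P = 15 → P
  i= 9: D-Q = 13 → N
  i=10: B-Q = 11 → L
  i=11: U-N =  7 → H
  i=12: O-K =  4 → E
  i=13: Q-B = 15 → P
  i=14: Y-L = 13 → N
  i=15: Q-F = 11 → L
  i=16: E-X =  7 → H
  i=17: U-Q =  4 → E
  i=18: S-D = 15 → P
  i=19: L-Y = 13 → N
  i=20: F-U = 11 → L
  i=21: G-Z =  7 → H
  i=22: J-F =  4 → E
  i=23: P-A = 15 → P
  shifts repeat with period 5: LHEPN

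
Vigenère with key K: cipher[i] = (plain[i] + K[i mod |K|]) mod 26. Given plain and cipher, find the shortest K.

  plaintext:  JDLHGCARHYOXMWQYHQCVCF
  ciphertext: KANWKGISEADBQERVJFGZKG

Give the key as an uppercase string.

  i= 0: K-J =  1 → B
  i= 1: A-D = 23 → X
  i= 2: N-L =  2 → C
  i= 3: W-H = 15 → P
  i= 4: K-G =  4 → E
  i= 5: G-C =  4 → E
  i= 6: I-A =  8 → I
  i= 7: S-R =  1 → B
  i= 8: E-H = 23 → X
  i= 9: A-Y =  2 → C
  i=10: D-O = 15 → P
  i=11: B-X =  4 → E
  i=12: Q-M =  4 → E
  i=13: E-W =  8 → I
  i=14: R-Q =  1 → B
  i=15: V-Y = 23 → X
  i=16: J-H =  2 → C
  i=17: F-Q = 15 → P
  i=18: G-C =  4 → E
  i=19: Z-V =  4 → E
  i=20: K-C =  8 → I
  i=21: G-F =  1 → B
  shifts repeat with period 7: BXCPEEI

BXCPEEI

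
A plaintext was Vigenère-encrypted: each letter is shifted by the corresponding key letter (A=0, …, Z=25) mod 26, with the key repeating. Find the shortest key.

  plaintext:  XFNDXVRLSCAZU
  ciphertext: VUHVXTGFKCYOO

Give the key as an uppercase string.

YPUSA

  i= 0: V-X = 24 → Y
  i= 1: U-F = 15 → P
  i= 2: H-N = 20 → U
  i= 3: V-D = 18 → S
  i= 4: X-X =  0 → A
  i= 5: T-V = 24 → Y
  i= 6: G-R = 15 → P
  i= 7: F-L = 20 → U
  i= 8: K-S = 18 → S
  i= 9: C-C =  0 → A
  i=10: Y-A = 24 → Y
  i=11: O-Z = 15 → P
  i=12: O-U = 20 → U
  shifts repeat with period 5: YPUSA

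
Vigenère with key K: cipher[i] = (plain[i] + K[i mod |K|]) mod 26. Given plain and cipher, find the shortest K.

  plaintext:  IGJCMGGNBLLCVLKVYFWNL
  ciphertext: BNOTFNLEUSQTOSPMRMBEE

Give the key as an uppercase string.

THFR

  i= 0: B-I = 19 → T
  i= 1: N-G =  7 → H
  i= 2: O-J =  5 → F
  i= 3: T-C = 17 → R
  i= 4: F-M = 19 → T
  i= 5: N-G =  7 → H
  i= 6: L-G =  5 → F
  i= 7: E-N = 17 → R
  i= 8: U-B = 19 → T
  i= 9: S-L =  7 → H
  i=10: Q-L =  5 → F
  i=11: T-C = 17 → R
  i=12: O-V = 19 → T
  i=13: S-L =  7 → H
  i=14: P-K =  5 → F
  i=15: M-V = 17 → R
  i=16: R-Y = 19 → T
  i=17: M-F =  7 → H
  i=18: B-W =  5 → F
  i=19: E-N = 17 → R
  i=20: E-L = 19 → T
  shifts repeat with period 4: THFR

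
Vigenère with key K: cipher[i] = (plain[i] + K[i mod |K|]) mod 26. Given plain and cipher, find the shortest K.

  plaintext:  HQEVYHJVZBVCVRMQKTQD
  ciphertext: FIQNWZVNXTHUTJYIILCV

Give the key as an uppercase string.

YSMS

  i= 0: F-H = 24 → Y
  i= 1: I-Q = 18 → S
  i= 2: Q-E = 12 → M
  i= 3: N-V = 18 → S
  i= 4: W-Y = 24 → Y
  i= 5: Z-H = 18 → S
  i= 6: V-J = 12 → M
  i= 7: N-V = 18 → S
  i= 8: X-Z = 24 → Y
  i= 9: T-B = 18 → S
  i=10: H-V = 12 → M
  i=11: U-C = 18 → S
  i=12: T-V = 24 → Y
  i=13: J-R = 18 → S
  i=14: Y-M = 12 → M
  i=15: I-Q = 18 → S
  i=16: I-K = 24 → Y
  i=17: L-T = 18 → S
  i=18: C-Q = 12 → M
  i=19: V-D = 18 → S
  shifts repeat with period 4: YSMS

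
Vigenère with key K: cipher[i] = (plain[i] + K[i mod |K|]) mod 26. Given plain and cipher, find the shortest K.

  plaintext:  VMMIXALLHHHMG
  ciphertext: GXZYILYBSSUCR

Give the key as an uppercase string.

LLNQ

  i= 0: G-V = 11 → L
  i= 1: X-M = 11 → L
  i= 2: Z-M = 13 → N
  i= 3: Y-I = 16 → Q
  i= 4: I-X = 11 → L
  i= 5: L-A = 11 → L
  i= 6: Y-L = 13 → N
  i= 7: B-L = 16 → Q
  i= 8: S-H = 11 → L
  i= 9: S-H = 11 → L
  i=10: U-H = 13 → N
  i=11: C-M = 16 → Q
  i=12: R-G = 11 → L
  shifts repeat with period 4: LLNQ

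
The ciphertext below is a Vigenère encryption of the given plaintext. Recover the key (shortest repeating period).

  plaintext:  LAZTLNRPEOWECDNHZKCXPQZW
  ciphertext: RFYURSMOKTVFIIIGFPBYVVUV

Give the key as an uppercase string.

  i= 0: R-L =  6 → G
  i= 1: F-A =  5 → F
  i= 2: Y-Z = 25 → Z
  i= 3: U-T =  1 → B
  i= 4: R-L =  6 → G
  i= 5: S-N =  5 → F
  i= 6: M-R = 21 → V
  i= 7: O-P = 25 → Z
  i= 8: K-E =  6 → G
  i= 9: T-O =  5 → F
  i=10: V-W = 25 → Z
  i=11: F-E =  1 → B
  i=12: I-C =  6 → G
  i=13: I-D =  5 → F
  i=14: I-N = 21 → V
  i=15: G-H = 25 → Z
  i=16: F-Z =  6 → G
  i=17: P-K =  5 → F
  i=18: B-C = 25 → Z
  i=19: Y-X =  1 → B
  i=20: V-P =  6 → G
  i=21: V-Q =  5 → F
  i=22: U-Z = 21 → V
  i=23: V-W = 25 → Z
  shifts repeat with period 8: GFZBGFVZ

GFZBGFVZ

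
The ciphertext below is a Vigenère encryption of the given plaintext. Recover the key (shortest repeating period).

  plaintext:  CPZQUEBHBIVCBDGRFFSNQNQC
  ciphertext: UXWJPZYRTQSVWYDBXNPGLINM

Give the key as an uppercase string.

  i= 0: U-C = 18 → S
  i= 1: X-P =  8 → I
  i= 2: W-Z = 23 → X
  i= 3: J-Q = 19 → T
  i= 4: P-U = 21 → V
  i= 5: Z-E = 21 → V
  i= 6: Y-B = 23 → X
  i= 7: R-H = 10 → K
  i= 8: T-B = 18 → S
  i= 9: Q-I =  8 → I
  i=10: S-V = 23 → X
  i=11: V-C = 19 → T
  i=12: W-B = 21 → V
  i=13: Y-D = 21 → V
  i=14: D-G = 23 → X
  i=15: B-R = 10 → K
  i=16: X-F = 18 → S
  i=17: N-F =  8 → I
  i=18: P-S = 23 → X
  i=19: G-N = 19 → T
  i=20: L-Q = 21 → V
  i=21: I-N = 21 → V
  i=22: N-Q = 23 → X
  i=23: M-C = 10 → K
  shifts repeat with period 8: SIXTVVXK

SIXTVVXK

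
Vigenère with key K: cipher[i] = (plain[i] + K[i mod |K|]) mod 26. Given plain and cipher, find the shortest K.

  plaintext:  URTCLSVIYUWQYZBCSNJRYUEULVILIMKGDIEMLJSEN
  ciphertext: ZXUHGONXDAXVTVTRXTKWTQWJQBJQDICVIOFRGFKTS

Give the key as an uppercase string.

FGBFVWSP

  i= 0: Z-U =  5 → F
  i= 1: X-R =  6 → G
  i= 2: U-T =  1 → B
  i= 3: H-C =  5 → F
  i= 4: G-L = 21 → V
  i= 5: O-S = 22 → W
  i= 6: N-V = 18 → S
  i= 7: X-I = 15 → P
  i= 8: D-Y =  5 → F
  i= 9: A-U =  6 → G
  i=10: X-W =  1 → B
  i=11: V-Q =  5 → F
  i=12: T-Y = 21 → V
  i=13: V-Z = 22 → W
  i=14: T-B = 18 → S
  i=15: R-C = 15 → P
  i=16: X-S =  5 → F
  i=17: T-N =  6 → G
  i=18: K-J =  1 → B
  i=19: W-R =  5 → F
  i=20: T-Y = 21 → V
  i=21: Q-U = 22 → W
  i=22: W-E = 18 → S
  i=23: J-U = 15 → P
  i=24: Q-L =  5 → F
  i=25: B-V =  6 → G
  i=26: J-I =  1 → B
  i=27: Q-L =  5 → F
  i=28: D-I = 21 → V
  i=29: I-M = 22 → W
  i=30: C-K = 18 → S
  i=31: V-G = 15 → P
  i=32: I-D =  5 → F
  i=33: O-I =  6 → G
  i=34: F-E =  1 → B
  i=35: R-M =  5 → F
  i=36: G-L = 21 → V
  i=37: F-J = 22 → W
  i=38: K-S = 18 → S
  i=39: T-E = 15 → P
  i=40: S-N =  5 → F
  shifts repeat with period 8: FGBFVWSP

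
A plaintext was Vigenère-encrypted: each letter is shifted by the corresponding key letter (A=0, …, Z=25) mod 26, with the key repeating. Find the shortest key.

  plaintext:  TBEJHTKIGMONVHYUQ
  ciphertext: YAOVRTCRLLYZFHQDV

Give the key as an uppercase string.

  i= 0: Y-T =  5 → F
  i= 1: A-B = 25 → Z
  i= 2: O-E = 10 → K
  i= 3: V-J = 12 → M
  i= 4: R-H = 10 → K
  i= 5: T-T =  0 → A
  i= 6: C-K = 18 → S
  i= 7: R-I =  9 → J
  i= 8: L-G =  5 → F
  i= 9: L-M = 25 → Z
  i=10: Y-O = 10 → K
  i=11: Z-N = 12 → M
  i=12: F-V = 10 → K
  i=13: H-H =  0 → A
  i=14: Q-Y = 18 → S
  i=15: D-U =  9 → J
  i=16: V-Q =  5 → F
  shifts repeat with period 8: FZKMKASJ

FZKMKASJ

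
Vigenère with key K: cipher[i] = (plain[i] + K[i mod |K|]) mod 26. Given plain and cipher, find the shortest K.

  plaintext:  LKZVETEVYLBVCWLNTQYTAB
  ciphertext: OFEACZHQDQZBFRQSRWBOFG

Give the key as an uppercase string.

  i= 0: O-L =  3 → D
  i= 1: F-K = 21 → V
  i= 2: E-Z =  5 → F
  i= 3: A-V =  5 → F
  i= 4: C-E = 24 → Y
  i= 5: Z-T =  6 → G
  i= 6: H-E =  3 → D
  i= 7: Q-V = 21 → V
  i= 8: D-Y =  5 → F
  i= 9: Q-L =  5 → F
  i=10: Z-B = 24 → Y
  i=11: B-V =  6 → G
  i=12: F-C =  3 → D
  i=13: R-W = 21 → V
  i=14: Q-L =  5 → F
  i=15: S-N =  5 → F
  i=16: R-T = 24 → Y
  i=17: W-Q =  6 → G
  i=18: B-Y =  3 → D
  i=19: O-T = 21 → V
  i=20: F-A =  5 → F
  i=21: G-B =  5 → F
  shifts repeat with period 6: DVFFYG

DVFFYG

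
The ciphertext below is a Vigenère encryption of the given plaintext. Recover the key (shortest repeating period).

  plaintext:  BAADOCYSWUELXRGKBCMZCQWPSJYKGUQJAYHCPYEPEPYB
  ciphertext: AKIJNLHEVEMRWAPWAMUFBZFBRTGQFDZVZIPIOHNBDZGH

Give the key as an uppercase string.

ZKIGZJJM

  i= 0: A-B = 25 → Z
  i= 1: K-A = 10 → K
  i= 2: I-A =  8 → I
  i= 3: J-D =  6 → G
  i= 4: N-O = 25 → Z
  i= 5: L-C =  9 → J
  i= 6: H-Y =  9 → J
  i= 7: E-S = 12 → M
  i= 8: V-W = 25 → Z
  i= 9: E-U = 10 → K
  i=10: M-E =  8 → I
  i=11: R-L =  6 → G
  i=12: W-X = 25 → Z
  i=13: A-R =  9 → J
  i=14: P-G =  9 → J
  i=15: W-K = 12 → M
  i=16: A-B = 25 → Z
  i=17: M-C = 10 → K
  i=18: U-M =  8 → I
  i=19: F-Z =  6 → G
  i=20: B-C = 25 → Z
  i=21: Z-Q =  9 → J
  i=22: F-W =  9 → J
  i=23: B-P = 12 → M
  i=24: R-S = 25 → Z
  i=25: T-J = 10 → K
  i=26: G-Y =  8 → I
  i=27: Q-K =  6 → G
  i=28: F-G = 25 → Z
  i=29: D-U =  9 → J
  i=30: Z-Q =  9 → J
  i=31: V-J = 12 → M
  i=32: Z-A = 25 → Z
  i=33: I-Y = 10 → K
  i=34: P-H =  8 → I
  i=35: I-C =  6 → G
  i=36: O-P = 25 → Z
  i=37: H-Y =  9 → J
  i=38: N-E =  9 → J
  i=39: B-P = 12 → M
  i=40: D-E = 25 → Z
  i=41: Z-P = 10 → K
  i=42: G-Y =  8 → I
  i=43: H-B =  6 → G
  shifts repeat with period 8: ZKIGZJJM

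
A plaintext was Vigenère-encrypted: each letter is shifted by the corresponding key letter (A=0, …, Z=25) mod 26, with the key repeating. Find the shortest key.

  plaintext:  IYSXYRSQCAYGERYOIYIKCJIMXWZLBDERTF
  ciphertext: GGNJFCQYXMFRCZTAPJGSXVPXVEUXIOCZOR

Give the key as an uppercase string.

  i= 0: G-I = 24 → Y
  i= 1: G-Y =  8 → I
  i= 2: N-S = 21 → V
  i= 3: J-X = 12 → M
  i= 4: F-Y =  7 → H
  i= 5: C-R = 11 → L
  i= 6: Q-S = 24 → Y
  i= 7: Y-Q =  8 → I
  i= 8: X-C = 21 → V
  i= 9: M-A = 12 → M
  i=10: F-Y =  7 → H
  i=11: R-G = 11 → L
  i=12: C-E = 24 → Y
  i=13: Z-R =  8 → I
  i=14: T-Y = 21 → V
  i=15: A-O = 12 → M
  i=16: P-I =  7 → H
  i=17: J-Y = 11 → L
  i=18: G-I = 24 → Y
  i=19: S-K =  8 → I
  i=20: X-C = 21 → V
  i=21: V-J = 12 → M
  i=22: P-I =  7 → H
  i=23: X-M = 11 → L
  i=24: V-X = 24 → Y
  i=25: E-W =  8 → I
  i=26: U-Z = 21 → V
  i=27: X-L = 12 → M
  i=28: I-B =  7 → H
  i=29: O-D = 11 → L
  i=30: C-E = 24 → Y
  i=31: Z-R =  8 → I
  i=32: O-T = 21 → V
  i=33: R-F = 12 → M
  shifts repeat with period 6: YIVMHL

YIVMHL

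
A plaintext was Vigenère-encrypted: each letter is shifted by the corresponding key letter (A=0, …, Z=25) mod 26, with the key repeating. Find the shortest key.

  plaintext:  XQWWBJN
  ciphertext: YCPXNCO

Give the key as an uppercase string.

BMT

  i= 0: Y-X =  1 → B
  i= 1: C-Q = 12 → M
  i= 2: P-W = 19 → T
  i= 3: X-W =  1 → B
  i= 4: N-B = 12 → M
  i= 5: C-J = 19 → T
  i= 6: O-N =  1 → B
  shifts repeat with period 3: BMT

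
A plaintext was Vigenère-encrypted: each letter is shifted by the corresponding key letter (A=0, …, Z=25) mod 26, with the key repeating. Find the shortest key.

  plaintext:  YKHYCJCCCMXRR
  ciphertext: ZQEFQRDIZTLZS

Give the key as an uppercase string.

  i= 0: Z-Y =  1 → B
  i= 1: Q-K =  6 → G
  i= 2: E-H = 23 → X
  i= 3: F-Y =  7 → H
  i= 4: Q-C = 14 → O
  i= 5: R-J =  8 → I
  i= 6: D-C =  1 → B
  i= 7: I-C =  6 → G
  i= 8: Z-C = 23 → X
  i= 9: T-M =  7 → H
  i=10: L-X = 14 → O
  i=11: Z-R =  8 → I
  i=12: S-R =  1 → B
  shifts repeat with period 6: BGXHOI

BGXHOI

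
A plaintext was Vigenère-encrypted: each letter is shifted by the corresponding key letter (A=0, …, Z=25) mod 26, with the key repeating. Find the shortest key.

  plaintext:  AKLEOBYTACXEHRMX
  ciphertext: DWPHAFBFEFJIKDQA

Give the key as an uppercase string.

DME

  i= 0: D-A =  3 → D
  i= 1: W-K = 12 → M
  i= 2: P-L =  4 → E
  i= 3: H-E =  3 → D
  i= 4: A-O = 12 → M
  i= 5: F-B =  4 → E
  i= 6: B-Y =  3 → D
  i= 7: F-T = 12 → M
  i= 8: E-A =  4 → E
  i= 9: F-C =  3 → D
  i=10: J-X = 12 → M
  i=11: I-E =  4 → E
  i=12: K-H =  3 → D
  i=13: D-R = 12 → M
  i=14: Q-M =  4 → E
  i=15: A-X =  3 → D
  shifts repeat with period 3: DME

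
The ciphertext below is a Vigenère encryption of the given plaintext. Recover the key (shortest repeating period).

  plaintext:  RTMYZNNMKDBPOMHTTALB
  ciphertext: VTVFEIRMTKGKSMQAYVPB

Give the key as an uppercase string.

  i= 0: V-R =  4 → E
  i= 1: T-T =  0 → A
  i= 2: V-M =  9 → J
  i= 3: F-Y =  7 → H
  i= 4: E-Z =  5 → F
  i= 5: I-N = 21 → V
  i= 6: R-N =  4 → E
  i= 7: M-M =  0 → A
  i= 8: T-K =  9 → J
  i= 9: K-D =  7 → H
  i=10: G-B =  5 → F
  i=11: K-P = 21 → V
  i=12: S-O =  4 → E
  i=13: M-M =  0 → A
  i=14: Q-H =  9 → J
  i=15: A-T =  7 → H
  i=16: Y-T =  5 → F
  i=17: V-A = 21 → V
  i=18: P-L =  4 → E
  i=19: B-B =  0 → A
  shifts repeat with period 6: EAJHFV

EAJHFV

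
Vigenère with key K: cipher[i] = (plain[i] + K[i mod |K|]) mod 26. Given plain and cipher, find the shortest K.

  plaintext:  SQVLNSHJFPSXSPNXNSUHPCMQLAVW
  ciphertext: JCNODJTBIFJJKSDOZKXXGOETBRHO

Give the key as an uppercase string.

  i= 0: J-S = 17 → R
  i= 1: C-Q = 12 → M
  i= 2: N-V = 18 → S
  i= 3: O-L =  3 → D
  i= 4: D-N = 16 → Q
  i= 5: J-S = 17 → R
  i= 6: T-H = 12 → M
  i= 7: B-J = 18 → S
  i= 8: I-F =  3 → D
  i= 9: F-P = 16 → Q
  i=10: J-S = 17 → R
  i=11: J-X = 12 → M
  i=12: K-S = 18 → S
  i=13: S-P =  3 → D
  i=14: D-N = 16 → Q
  i=15: O-X = 17 → R
  i=16: Z-N = 12 → M
  i=17: K-S = 18 → S
  i=18: X-U =  3 → D
  i=19: X-H = 16 → Q
  i=20: G-P = 17 → R
  i=21: O-C = 12 → M
  i=22: E-M = 18 → S
  i=23: T-Q =  3 → D
  i=24: B-L = 16 → Q
  i=25: R-A = 17 → R
  i=26: H-V = 12 → M
  i=27: O-W = 18 → S
  shifts repeat with period 5: RMSDQ

RMSDQ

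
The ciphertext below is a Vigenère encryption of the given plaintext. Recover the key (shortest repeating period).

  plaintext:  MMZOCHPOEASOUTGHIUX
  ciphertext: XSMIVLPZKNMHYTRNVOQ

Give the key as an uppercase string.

  i= 0: X-M = 11 → L
  i= 1: S-M =  6 → G
  i= 2: M-Z = 13 → N
  i= 3: I-O = 20 → U
  i= 4: V-C = 19 → T
  i= 5: L-H =  4 → E
  i= 6: P-P =  0 → A
  i= 7: Z-O = 11 → L
  i= 8: K-E =  6 → G
  i= 9: N-A = 13 → N
  i=10: M-S = 20 → U
  i=11: H-O = 19 → T
  i=12: Y-U =  4 → E
  i=13: T-T =  0 → A
  i=14: R-G = 11 → L
  i=15: N-H =  6 → G
  i=16: V-I = 13 → N
  i=17: O-U = 20 → U
  i=18: Q-X = 19 → T
  shifts repeat with period 7: LGNUTEA

LGNUTEA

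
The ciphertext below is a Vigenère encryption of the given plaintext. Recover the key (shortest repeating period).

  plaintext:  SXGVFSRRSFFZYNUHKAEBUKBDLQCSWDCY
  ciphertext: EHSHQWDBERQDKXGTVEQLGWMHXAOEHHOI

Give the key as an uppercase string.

MKMMLE

  i= 0: E-S = 12 → M
  i= 1: H-X = 10 → K
  i= 2: S-G = 12 → M
  i= 3: H-V = 12 → M
  i= 4: Q-F = 11 → L
  i= 5: W-S =  4 → E
  i= 6: D-R = 12 → M
  i= 7: B-R = 10 → K
  i= 8: E-S = 12 → M
  i= 9: R-F = 12 → M
  i=10: Q-F = 11 → L
  i=11: D-Z =  4 → E
  i=12: K-Y = 12 → M
  i=13: X-N = 10 → K
  i=14: G-U = 12 → M
  i=15: T-H = 12 → M
  i=16: V-K = 11 → L
  i=17: E-A =  4 → E
  i=18: Q-E = 12 → M
  i=19: L-B = 10 → K
  i=20: G-U = 12 → M
  i=21: W-K = 12 → M
  i=22: M-B = 11 → L
  i=23: H-D =  4 → E
  i=24: X-L = 12 → M
  i=25: A-Q = 10 → K
  i=26: O-C = 12 → M
  i=27: E-S = 12 → M
  i=28: H-W = 11 → L
  i=29: H-D =  4 → E
  i=30: O-C = 12 → M
  i=31: I-Y = 10 → K
  shifts repeat with period 6: MKMMLE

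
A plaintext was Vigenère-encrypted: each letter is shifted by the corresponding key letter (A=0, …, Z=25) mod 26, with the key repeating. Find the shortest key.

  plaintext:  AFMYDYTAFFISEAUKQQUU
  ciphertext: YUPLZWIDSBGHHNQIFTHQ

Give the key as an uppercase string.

YPDNW

  i= 0: Y-A = 24 → Y
  i= 1: U-F = 15 → P
  i= 2: P-M =  3 → D
  i= 3: L-Y = 13 → N
  i= 4: Z-D = 22 → W
  i= 5: W-Y = 24 → Y
  i= 6: I-T = 15 → P
  i= 7: D-A =  3 → D
  i= 8: S-F = 13 → N
  i= 9: B-F = 22 → W
  i=10: G-I = 24 → Y
  i=11: H-S = 15 → P
  i=12: H-E =  3 → D
  i=13: N-A = 13 → N
  i=14: Q-U = 22 → W
  i=15: I-K = 24 → Y
  i=16: F-Q = 15 → P
  i=17: T-Q =  3 → D
  i=18: H-U = 13 → N
  i=19: Q-U = 22 → W
  shifts repeat with period 5: YPDNW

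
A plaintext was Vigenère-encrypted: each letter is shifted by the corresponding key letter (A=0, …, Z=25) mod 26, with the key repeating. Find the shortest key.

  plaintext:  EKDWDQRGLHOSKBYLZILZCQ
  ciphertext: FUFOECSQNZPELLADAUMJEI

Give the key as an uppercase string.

BKCSBM

  i= 0: F-E =  1 → B
  i= 1: U-K = 10 → K
  i= 2: F-D =  2 → C
  i= 3: O-W = 18 → S
  i= 4: E-D =  1 → B
  i= 5: C-Q = 12 → M
  i= 6: S-R =  1 → B
  i= 7: Q-G = 10 → K
  i= 8: N-L =  2 → C
  i= 9: Z-H = 18 → S
  i=10: P-O =  1 → B
  i=11: E-S = 12 → M
  i=12: L-K =  1 → B
  i=13: L-B = 10 → K
  i=14: A-Y =  2 → C
  i=15: D-L = 18 → S
  i=16: A-Z =  1 → B
  i=17: U-I = 12 → M
  i=18: M-L =  1 → B
  i=19: J-Z = 10 → K
  i=20: E-C =  2 → C
  i=21: I-Q = 18 → S
  shifts repeat with period 6: BKCSBM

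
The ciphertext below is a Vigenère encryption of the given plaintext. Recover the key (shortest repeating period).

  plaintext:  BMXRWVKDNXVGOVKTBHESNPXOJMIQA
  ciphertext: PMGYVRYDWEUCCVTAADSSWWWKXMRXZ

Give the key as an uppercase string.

OAJHZW

  i= 0: P-B = 14 → O
  i= 1: M-M =  0 → A
  i= 2: G-X =  9 → J
  i= 3: Y-R =  7 → H
  i= 4: V-W = 25 → Z
  i= 5: R-V = 22 → W
  i= 6: Y-K = 14 → O
  i= 7: D-D =  0 → A
  i= 8: W-N =  9 → J
  i= 9: E-X =  7 → H
  i=10: U-V = 25 → Z
  i=11: C-G = 22 → W
  i=12: C-O = 14 → O
  i=13: V-V =  0 → A
  i=14: T-K =  9 → J
  i=15: A-T =  7 → H
  i=16: A-B = 25 → Z
  i=17: D-H = 22 → W
  i=18: S-E = 14 → O
  i=19: S-S =  0 → A
  i=20: W-N =  9 → J
  i=21: W-P =  7 → H
  i=22: W-X = 25 → Z
  i=23: K-O = 22 → W
  i=24: X-J = 14 → O
  i=25: M-M =  0 → A
  i=26: R-I =  9 → J
  i=27: X-Q =  7 → H
  i=28: Z-A = 25 → Z
  shifts repeat with period 6: OAJHZW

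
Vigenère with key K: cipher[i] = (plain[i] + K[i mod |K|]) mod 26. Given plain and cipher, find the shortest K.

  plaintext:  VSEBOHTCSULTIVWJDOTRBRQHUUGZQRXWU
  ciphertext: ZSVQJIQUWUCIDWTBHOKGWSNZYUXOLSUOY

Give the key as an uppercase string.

EARPVBXS

  i= 0: Z-V =  4 → E
  i= 1: S-S =  0 → A
  i= 2: V-E = 17 → R
  i= 3: Q-B = 15 → P
  i= 4: J-O = 21 → V
  i= 5: I-H =  1 → B
  i= 6: Q-T = 23 → X
  i= 7: U-C = 18 → S
  i= 8: W-S =  4 → E
  i= 9: U-U =  0 → A
  i=10: C-L = 17 → R
  i=11: I-T = 15 → P
  i=12: D-I = 21 → V
  i=13: W-V =  1 → B
  i=14: T-W = 23 → X
  i=15: B-J = 18 → S
  i=16: H-D =  4 → E
  i=17: O-O =  0 → A
  i=18: K-T = 17 → R
  i=19: G-R = 15 → P
  i=20: W-B = 21 → V
  i=21: S-R =  1 → B
  i=22: N-Q = 23 → X
  i=23: Z-H = 18 → S
  i=24: Y-U =  4 → E
  i=25: U-U =  0 → A
  i=26: X-G = 17 → R
  i=27: O-Z = 15 → P
  i=28: L-Q = 21 → V
  i=29: S-R =  1 → B
  i=30: U-X = 23 → X
  i=31: O-W = 18 → S
  i=32: Y-U =  4 → E
  shifts repeat with period 8: EARPVBXS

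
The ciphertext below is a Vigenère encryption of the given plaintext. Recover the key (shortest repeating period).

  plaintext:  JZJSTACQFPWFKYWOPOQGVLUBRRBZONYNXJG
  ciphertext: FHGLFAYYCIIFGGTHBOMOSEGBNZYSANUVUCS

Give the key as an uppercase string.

WIXTMA

  i= 0: F-J = 22 → W
  i= 1: H-Z =  8 → I
  i= 2: G-J = 23 → X
  i= 3: L-S = 19 → T
  i= 4: F-T = 12 → M
  i= 5: A-A =  0 → A
  i= 6: Y-C = 22 → W
  i= 7: Y-Q =  8 → I
  i= 8: C-F = 23 → X
  i= 9: I-P = 19 → T
  i=10: I-W = 12 → M
  i=11: F-F =  0 → A
  i=12: G-K = 22 → W
  i=13: G-Y =  8 → I
  i=14: T-W = 23 → X
  i=15: H-O = 19 → T
  i=16: B-P = 12 → M
  i=17: O-O =  0 → A
  i=18: M-Q = 22 → W
  i=19: O-G =  8 → I
  i=20: S-V = 23 → X
  i=21: E-L = 19 → T
  i=22: G-U = 12 → M
  i=23: B-B =  0 → A
  i=24: N-R = 22 → W
  i=25: Z-R =  8 → I
  i=26: Y-B = 23 → X
  i=27: S-Z = 19 → T
  i=28: A-O = 12 → M
  i=29: N-N =  0 → A
  i=30: U-Y = 22 → W
  i=31: V-N =  8 → I
  i=32: U-X = 23 → X
  i=33: C-J = 19 → T
  i=34: S-G = 12 → M
  shifts repeat with period 6: WIXTMA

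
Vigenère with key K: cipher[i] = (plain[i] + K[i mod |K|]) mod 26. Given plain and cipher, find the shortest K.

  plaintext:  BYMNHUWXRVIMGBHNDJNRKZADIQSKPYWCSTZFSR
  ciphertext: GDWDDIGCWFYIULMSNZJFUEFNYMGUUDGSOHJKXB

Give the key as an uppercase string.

  i= 0: G-B =  5 → F
  i= 1: D-Y =  5 → F
  i= 2: W-M = 10 → K
  i= 3: D-N = 16 → Q
  i= 4: D-H = 22 → W
  i= 5: I-U = 14 → O
  i= 6: G-W = 10 → K
  i= 7: C-X =  5 → F
  i= 8: W-R =  5 → F
  i= 9: F-V = 10 → K
  i=10: Y-I = 16 → Q
  i=11: I-M = 22 → W
  i=12: U-G = 14 → O
  i=13: L-B = 10 → K
  i=14: M-H =  5 → F
  i=15: S-N =  5 → F
  i=16: N-D = 10 → K
  i=17: Z-J = 16 → Q
  i=18: J-N = 22 → W
  i=19: F-R = 14 → O
  i=20: U-K = 10 → K
  i=21: E-Z =  5 → F
  i=22: F-A =  5 → F
  i=23: N-D = 10 → K
  i=24: Y-I = 16 → Q
  i=25: M-Q = 22 → W
  i=26: G-S = 14 → O
  i=27: U-K = 10 → K
  i=28: U-P =  5 → F
  i=29: D-Y =  5 → F
  i=30: G-W = 10 → K
  i=31: S-C = 16 → Q
  i=32: O-S = 22 → W
  i=33: H-T = 14 → O
  i=34: J-Z = 10 → K
  i=35: K-F =  5 → F
  i=36: X-S =  5 → F
  i=37: B-R = 10 → K
  shifts repeat with period 7: FFKQWOK

FFKQWOK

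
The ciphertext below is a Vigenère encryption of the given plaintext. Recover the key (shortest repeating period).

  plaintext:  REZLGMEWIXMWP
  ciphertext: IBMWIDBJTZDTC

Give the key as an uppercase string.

RXNLC

  i= 0: I-R = 17 → R
  i= 1: B-E = 23 → X
  i= 2: M-Z = 13 → N
  i= 3: W-L = 11 → L
  i= 4: I-G =  2 → C
  i= 5: D-M = 17 → R
  i= 6: B-E = 23 → X
  i= 7: J-W = 13 → N
  i= 8: T-I = 11 → L
  i= 9: Z-X =  2 → C
  i=10: D-M = 17 → R
  i=11: T-W = 23 → X
  i=12: C-P = 13 → N
  shifts repeat with period 5: RXNLC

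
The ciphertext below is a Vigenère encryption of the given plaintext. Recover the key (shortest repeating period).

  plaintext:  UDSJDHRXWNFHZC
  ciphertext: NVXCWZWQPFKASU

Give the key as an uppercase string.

  i= 0: N-U = 19 → T
  i= 1: V-D = 18 → S
  i= 2: X-S =  5 → F
  i= 3: C-J = 19 → T
  i= 4: W-D = 19 → T
  i= 5: Z-H = 18 → S
  i= 6: W-R =  5 → F
  i= 7: Q-X = 19 → T
  i= 8: P-W = 19 → T
  i= 9: F-N = 18 → S
  i=10: K-F =  5 → F
  i=11: A-H = 19 → T
  i=12: S-Z = 19 → T
  i=13: U-C = 18 → S
  shifts repeat with period 4: TSFT

TSFT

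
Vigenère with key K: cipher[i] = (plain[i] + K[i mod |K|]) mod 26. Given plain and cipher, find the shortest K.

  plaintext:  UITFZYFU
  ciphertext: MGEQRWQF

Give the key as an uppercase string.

  i= 0: M-U = 18 → S
  i= 1: G-I = 24 → Y
  i= 2: E-T = 11 → L
  i= 3: Q-F = 11 → L
  i= 4: R-Z = 18 → S
  i= 5: W-Y = 24 → Y
  i= 6: Q-F = 11 → L
  i= 7: F-U = 11 → L
  shifts repeat with period 4: SYLL

SYLL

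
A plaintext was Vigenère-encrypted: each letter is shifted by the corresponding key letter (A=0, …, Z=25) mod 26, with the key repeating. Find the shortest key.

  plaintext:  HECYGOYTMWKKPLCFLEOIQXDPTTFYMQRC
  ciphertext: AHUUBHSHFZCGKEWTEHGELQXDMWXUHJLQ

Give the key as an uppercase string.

  i= 0: A-H = 19 → T
  i= 1: H-E =  3 → D
  i= 2: U-C = 18 → S
  i= 3: U-Y = 22 → W
  i= 4: B-G = 21 → V
  i= 5: H-O = 19 → T
  i= 6: S-Y = 20 → U
  i= 7: H-T = 14 → O
  i= 8: F-M = 19 → T
  i= 9: Z-W =  3 → D
  i=10: C-K = 18 → S
  i=11: G-K = 22 → W
  i=12: K-P = 21 → V
  i=13: E-L = 19 → T
  i=14: W-C = 20 → U
  i=15: T-F = 14 → O
  i=16: E-L = 19 → T
  i=17: H-E =  3 → D
  i=18: G-O = 18 → S
  i=19: E-I = 22 → W
  i=20: L-Q = 21 → V
  i=21: Q-X = 19 → T
  i=22: X-D = 20 → U
  i=23: D-P = 14 → O
  i=24: M-T = 19 → T
  i=25: W-T =  3 → D
  i=26: X-F = 18 → S
  i=27: U-Y = 22 → W
  i=28: H-M = 21 → V
  i=29: J-Q = 19 → T
  i=30: L-R = 20 → U
  i=31: Q-C = 14 → O
  shifts repeat with period 8: TDSWVTUO

TDSWVTUO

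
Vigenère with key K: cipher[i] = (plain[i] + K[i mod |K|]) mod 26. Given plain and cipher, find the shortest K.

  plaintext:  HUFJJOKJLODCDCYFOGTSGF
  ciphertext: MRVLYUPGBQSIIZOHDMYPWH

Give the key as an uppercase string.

FXQCPG

  i= 0: M-H =  5 → F
  i= 1: R-U = 23 → X
  i= 2: V-F = 16 → Q
  i= 3: L-J =  2 → C
  i= 4: Y-J = 15 → P
  i= 5: U-O =  6 → G
  i= 6: P-K =  5 → F
  i= 7: G-J = 23 → X
  i= 8: B-L = 16 → Q
  i= 9: Q-O =  2 → C
  i=10: S-D = 15 → P
  i=11: I-C =  6 → G
  i=12: I-D =  5 → F
  i=13: Z-C = 23 → X
  i=14: O-Y = 16 → Q
  i=15: H-F =  2 → C
  i=16: D-O = 15 → P
  i=17: M-G =  6 → G
  i=18: Y-T =  5 → F
  i=19: P-S = 23 → X
  i=20: W-G = 16 → Q
  i=21: H-F =  2 → C
  shifts repeat with period 6: FXQCPG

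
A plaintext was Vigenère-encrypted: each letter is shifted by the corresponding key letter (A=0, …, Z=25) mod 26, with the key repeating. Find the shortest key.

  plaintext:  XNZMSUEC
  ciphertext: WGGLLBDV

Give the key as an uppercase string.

  i= 0: W-X = 25 → Z
  i= 1: G-N = 19 → T
  i= 2: G-Z =  7 → H
  i= 3: L-M = 25 → Z
  i= 4: L-S = 19 → T
  i= 5: B-U =  7 → H
  i= 6: D-E = 25 → Z
  i= 7: V-C = 19 → T
  shifts repeat with period 3: ZTH

ZTH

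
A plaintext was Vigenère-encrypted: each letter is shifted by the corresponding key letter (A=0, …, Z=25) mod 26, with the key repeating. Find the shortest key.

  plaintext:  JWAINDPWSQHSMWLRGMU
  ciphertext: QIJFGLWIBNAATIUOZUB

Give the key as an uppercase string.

  i= 0: Q-J =  7 → H
  i= 1: I-W = 12 → M
  i= 2: J-A =  9 → J
  i= 3: F-I = 23 → X
  i= 4: G-N = 19 → T
  i= 5: L-D =  8 → I
  i= 6: W-P =  7 → H
  i= 7: I-W = 12 → M
  i= 8: B-S =  9 → J
  i= 9: N-Q = 23 → X
  i=10: A-H = 19 → T
  i=11: A-S =  8 → I
  i=12: T-M =  7 → H
  i=13: I-W = 12 → M
  i=14: U-L =  9 → J
  i=15: O-R = 23 → X
  i=16: Z-G = 19 → T
  i=17: U-M =  8 → I
  i=18: B-U =  7 → H
  shifts repeat with period 6: HMJXTI

HMJXTI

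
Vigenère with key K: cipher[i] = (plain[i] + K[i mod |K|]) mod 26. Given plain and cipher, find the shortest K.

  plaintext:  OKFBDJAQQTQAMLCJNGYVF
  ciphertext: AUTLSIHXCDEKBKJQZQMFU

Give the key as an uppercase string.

  i= 0: A-O = 12 → M
  i= 1: U-K = 10 → K
  i= 2: T-F = 14 → O
  i= 3: L-B = 10 → K
  i= 4: S-D = 15 → P
  i= 5: I-J = 25 → Z
  i= 6: H-A =  7 → H
  i= 7: X-Q =  7 → H
  i= 8: C-Q = 12 → M
  i= 9: D-T = 10 → K
  i=10: E-Q = 14 → O
  i=11: K-A = 10 → K
  i=12: B-M = 15 → P
  i=13: K-L = 25 → Z
  i=14: J-C =  7 → H
  i=15: Q-J =  7 → H
  i=16: Z-N = 12 → M
  i=17: Q-G = 10 → K
  i=18: M-Y = 14 → O
  i=19: F-V = 10 → K
  i=20: U-F = 15 → P
  shifts repeat with period 8: MKOKPZHH

MKOKPZHH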